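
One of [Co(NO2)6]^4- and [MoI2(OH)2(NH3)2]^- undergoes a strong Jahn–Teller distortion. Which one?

[Co(NO2)6]^4-

[Co(NO2)6]^4-: Each nitro (N-bound nitrite) is −1; balancing the −4 overall charge requires Co(II). Cobalt is a group-9 element; Co(II) is therefore d⁷. Nitro (N-bound nitrite) is a strong-field ligand (high in the spectrochemical series) for a first-row metal, so the complex is low-spin. The t₂g⁶e_g¹ (low-spin) configuration has an unevenly filled e_g set; the Jahn–Teller theorem predicts a tetragonal distortion (typically axial elongation) to lift the degeneracy.
[MoI2(OH)2(NH3)2]^-: Summing ligand charges against the −1 overall charge gives an oxidation state of +3 for molybdenum. Mo sits in group 6, so the d-electron count is 6 − 3 = 3. The d³ configuration leaves the e_g set evenly filled (or empty) — no strong Jahn–Teller driving force.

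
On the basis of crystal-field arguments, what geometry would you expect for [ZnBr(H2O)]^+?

linear

Summing ligand charges against the +1 overall charge gives an oxidation state of +2 for zinc.
Zn sits in group 12, so the d-electron count is 12 − 2 = 10.
With 2 monodentate ligands the coordination number is 2.
A d¹⁰ ion with only two ligands adopts a linear arrangement (sp hybridisation; no CFSE preference).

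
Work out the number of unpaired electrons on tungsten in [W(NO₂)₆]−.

Summing ligand charges against the −1 overall charge gives an oxidation state of +5 for tungsten.
Group 6 minus oxidation state 5 gives a d¹ configuration.
In an octahedral field the d¹ configuration is t₂g¹e_g⁰ (only one arrangement possible), giving 1 unpaired electron.

1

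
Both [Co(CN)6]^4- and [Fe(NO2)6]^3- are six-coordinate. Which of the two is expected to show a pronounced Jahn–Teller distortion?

[Co(CN)6]^4-

[Co(CN)6]^4-: Summing ligand charges against the −4 overall charge gives an oxidation state of +2 for cobalt. Co sits in group 9, so the d-electron count is 9 − 2 = 7. Cyanide is a strong-field ligand (high in the spectrochemical series) for a first-row metal, so the complex is low-spin. The t₂g⁶e_g¹ (low-spin) configuration has an unevenly filled e_g set; the Jahn–Teller theorem predicts a tetragonal distortion (typically axial elongation) to lift the degeneracy.
[Fe(NO2)6]^3-: Ligand charges: each nitro (N-bound nitrite) is −1. With an overall charge of −3 the iron centre must be in the +3 oxidation state. Fe sits in group 8, so the d-electron count is 8 − 3 = 5. Nitro (N-bound nitrite) is a strong-field ligand (high in the spectrochemical series) for a first-row metal, so the complex is low-spin. The d⁵ configuration leaves the e_g set evenly filled (or empty) — no strong Jahn–Teller driving force.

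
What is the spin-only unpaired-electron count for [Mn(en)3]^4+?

Ligand charges: ethylenediamine is neutral. With an overall charge of +4 the manganese centre must be in the +4 oxidation state.
Manganese is a group-7 element; Mn(IV) is therefore d³.
Counting donor atoms: 3×ethylenediamine (bidentate) → 6 donors. Coordination number = 6.
In an octahedral field the d³ configuration is t₂g³e_g⁰ (only one arrangement possible), giving 3 unpaired electrons.

3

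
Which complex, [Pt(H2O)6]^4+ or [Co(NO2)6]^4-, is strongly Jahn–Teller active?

[Pt(H2O)6]^4+: Ligand charges: water is neutral. With an overall charge of +4 the platinum centre must be in the +4 oxidation state. Pt sits in group 10, so the d-electron count is 10 − 4 = 6. A 5d ion has a large Δₒ and is invariably low-spin. The d⁶ configuration leaves the e_g set evenly filled (or empty) — no strong Jahn–Teller driving force.
[Co(NO2)6]^4-: Each nitro (N-bound nitrite) is −1; balancing the −4 overall charge requires Co(II). Cobalt is a group-9 element; Co(II) is therefore d⁷. Nitro (N-bound nitrite) is a strong-field ligand (high in the spectrochemical series) for a first-row metal, so the complex is low-spin. The t₂g⁶e_g¹ (low-spin) configuration has an unevenly filled e_g set; the Jahn–Teller theorem predicts a tetragonal distortion (typically axial elongation) to lift the degeneracy.

[Co(NO2)6]^4-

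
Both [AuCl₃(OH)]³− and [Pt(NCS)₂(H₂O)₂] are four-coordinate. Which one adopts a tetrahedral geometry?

For [AuCl₃(OH)]³−: Each chloride is −1; each hydroxide is −1; balancing the −3 overall charge requires Au(I). Gold is a group-11 element; Au(I) is therefore d¹⁰. A d¹⁰ ion has no crystal-field stabilisation preference between square planar and tetrahedral, so four ligands adopt the sterically favoured tetrahedral geometry. → tetrahedral.
For [Pt(NCS)₂(H₂O)₂]: Ligand charges: each isothiocyanate is −1; water is neutral. With an overall charge of 0 the platinum centre must be in the +2 oxidation state. Group 10 minus oxidation state 2 gives a d⁸ configuration. A 5d d⁸ ion has a large crystal-field splitting; square planar leaves the high-energy d_{x²−y²} orbital empty and maximises CFSE. → square planar.

[AuCl₃(OH)]³−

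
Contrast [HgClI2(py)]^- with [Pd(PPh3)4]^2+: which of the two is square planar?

[Pd(PPh3)4]^2+

For [HgClI2(py)]^-: Summing ligand charges against the −1 overall charge gives an oxidation state of +2 for mercury. Group 12 minus oxidation state 2 gives a d¹⁰ configuration. A d¹⁰ ion has no crystal-field stabilisation preference between square planar and tetrahedral, so four ligands adopt the sterically favoured tetrahedral geometry. → tetrahedral.
For [Pd(PPh3)4]^2+: Triphenylphosphine is neutral; balancing the +2 overall charge requires Pd(II). Group 10 minus oxidation state 2 gives a d⁸ configuration. A 4d d⁸ ion has a large crystal-field splitting; square planar leaves the high-energy d_{x²−y²} orbital empty and maximises CFSE. → square planar.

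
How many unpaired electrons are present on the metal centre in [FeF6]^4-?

Each fluoride is −1; balancing the −4 overall charge requires Fe(II).
Iron is a group-8 element; Fe(II) is therefore d⁶.
The spin state decides the count: Fluoride is a weak-field ligand for a first-row metal, so the complex is high-spin.
An octahedral high-spin d⁶ ion is t₂g⁴e_g², giving 4 unpaired electrons.

4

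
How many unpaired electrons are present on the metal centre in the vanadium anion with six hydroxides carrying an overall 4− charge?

Each hydroxide is −1; balancing the −4 overall charge requires V(II).
Group 5 minus oxidation state 2 gives a d³ configuration.
In an octahedral field the d³ configuration is t₂g³e_g⁰ (only one arrangement possible), giving 3 unpaired electrons.

3 unpaired electrons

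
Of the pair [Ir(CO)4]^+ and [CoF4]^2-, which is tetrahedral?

For [Ir(CO)4]^+: Ligand charges: carbonyl is neutral. With an overall charge of +1 the iridium centre must be in the +1 oxidation state. Ir sits in group 9, so the d-electron count is 9 − 1 = 8. A 5d d⁸ ion has a large crystal-field splitting; square planar leaves the high-energy d_{x²−y²} orbital empty and maximises CFSE. → square planar.
For [CoF4]^2-: Summing ligand charges against the −2 overall charge gives an oxidation state of +2 for cobalt. Cobalt is a group-9 element; Co(II) is therefore d⁷. For a high-spin 3d d⁷ ion with weak-field ligands the small Δₜ gives little square-planar CFSE advantage, so four ligands adopt the sterically favoured tetrahedral geometry. → tetrahedral.

[CoF4]^2-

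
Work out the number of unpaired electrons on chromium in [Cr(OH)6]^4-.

4

Summing ligand charges against the −4 overall charge gives an oxidation state of +2 for chromium.
Group 6 minus oxidation state 2 gives a d⁴ configuration.
The spin state decides the count: Hydroxide is a weak-field ligand for a first-row metal, so the complex is high-spin.
An octahedral high-spin d⁴ ion is t₂g³e_g¹, giving 4 unpaired electrons.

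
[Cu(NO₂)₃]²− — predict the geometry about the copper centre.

trigonal planar

Ligand charges: each nitro (N-bound nitrite) is −1. With an overall charge of −2 the copper centre must be in the +1 oxidation state.
Copper is a group-11 element; Cu(I) is therefore d¹⁰.
With 3 monodentate ligands the coordination number is 3.
Three ligands around a d¹⁰ centre minimise repulsion in a trigonal-planar arrangement.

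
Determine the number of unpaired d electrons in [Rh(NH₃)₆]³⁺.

Ligand charges: ammonia is neutral. With an overall charge of +3 the rhodium centre must be in the +3 oxidation state.
Rhodium is a group-9 element; Rh(III) is therefore d⁶.
The spin state decides the count: a 4d ion has a large Δₒ and is invariably low-spin.
An octahedral low-spin d⁶ ion is t₂g⁶e_g⁰, giving 0 unpaired electrons.

0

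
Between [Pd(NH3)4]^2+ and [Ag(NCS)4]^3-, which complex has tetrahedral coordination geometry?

[Ag(NCS)4]^3-

For [Pd(NH3)4]^2+: Ammonia is neutral; balancing the +2 overall charge requires Pd(II). Pd sits in group 10, so the d-electron count is 10 − 2 = 8. A 4d d⁸ ion has a large crystal-field splitting; square planar leaves the high-energy d_{x²−y²} orbital empty and maximises CFSE. → square planar.
For [Ag(NCS)4]^3-: Ligand charges: each isothiocyanate is −1. With an overall charge of −3 the silver centre must be in the +1 oxidation state. Silver is a group-11 element; Ag(I) is therefore d¹⁰. A d¹⁰ ion has no crystal-field stabilisation preference between square planar and tetrahedral, so four ligands adopt the sterically favoured tetrahedral geometry. → tetrahedral.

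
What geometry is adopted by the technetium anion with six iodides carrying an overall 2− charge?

Each iodide is −1; balancing the −2 overall charge requires Tc(IV).
Technetium is a group-7 element; Tc(IV) is therefore d³.
Coordination number: 6.
Six donors around a single metal centre give an octahedral coordination sphere.

octahedral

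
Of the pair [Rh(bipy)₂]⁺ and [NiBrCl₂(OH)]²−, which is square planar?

[Rh(bipy)₂]⁺

For [Rh(bipy)₂]⁺: 2,2′-bipyridine is neutral; balancing the +1 overall charge requires Rh(I). Group 9 minus oxidation state 1 gives a d⁸ configuration. A 4d d⁸ ion has a large crystal-field splitting; square planar leaves the high-energy d_{x²−y²} orbital empty and maximises CFSE. → square planar.
For [NiBrCl₂(OH)]²−: Each bromide is −1; each chloride is −1; each hydroxide is −1; balancing the −2 overall charge requires Ni(II). Group 10 minus oxidation state 2 gives a d⁸ configuration. Bromide, chloride, and hydroxide are weak-field ligands. With weak-field ligands the CFSE gain from square planar is small, so a 3d d⁸ ion takes the sterically preferred tetrahedral geometry. → tetrahedral.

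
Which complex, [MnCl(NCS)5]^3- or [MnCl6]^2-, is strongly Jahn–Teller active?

[MnCl(NCS)5]^3-

[MnCl(NCS)5]^3-: Ligand charges: each chloride is −1; each isothiocyanate is −1. With an overall charge of −3 the manganese centre must be in the +3 oxidation state. Manganese is a group-7 element; Mn(III) is therefore d⁴. Chloride and isothiocyanate are weak-field ligands for a first-row metal, so the complex is high-spin. The t₂g³e_g¹ (high-spin) configuration has an unevenly filled e_g set; the Jahn–Teller theorem predicts a tetragonal distortion (typically axial elongation) to lift the degeneracy.
[MnCl6]^2-: Summing ligand charges against the −2 overall charge gives an oxidation state of +4 for manganese. Manganese is a group-7 element; Mn(IV) is therefore d³. The d³ configuration leaves the e_g set evenly filled (or empty) — no strong Jahn–Teller driving force.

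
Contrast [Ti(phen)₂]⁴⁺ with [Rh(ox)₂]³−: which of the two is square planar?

[Rh(ox)₂]³−

For [Ti(phen)₂]⁴⁺: 1,10-phenanthroline is neutral; balancing the +4 overall charge requires Ti(IV). Ti sits in group 4, so the d-electron count is 4 − 4 = 0. A d⁰ ion has no crystal-field stabilisation preference between square planar and tetrahedral, so four ligands adopt the sterically favoured tetrahedral geometry. → tetrahedral.
For [Rh(ox)₂]³−: Summing ligand charges against the −3 overall charge gives an oxidation state of +1 for rhodium. Group 9 minus oxidation state 1 gives a d⁸ configuration. A 4d d⁸ ion has a large crystal-field splitting; square planar leaves the high-energy d_{x²−y²} orbital empty and maximises CFSE. → square planar.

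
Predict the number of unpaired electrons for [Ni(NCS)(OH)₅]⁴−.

2 unpaired electrons

Each isothiocyanate is −1; each hydroxide is −1; balancing the −4 overall charge requires Ni(II).
Ni sits in group 10, so the d-electron count is 10 − 2 = 8.
In an octahedral field the d⁸ configuration is t₂g⁶e_g² (only one arrangement possible), giving 2 unpaired electrons.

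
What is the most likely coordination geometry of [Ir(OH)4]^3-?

Each hydroxide is −1; balancing the −3 overall charge requires Ir(I).
Ir sits in group 9, so the d-electron count is 9 − 1 = 8.
Coordination number: 4.
A 5d d⁸ ion has a large crystal-field splitting; square planar leaves the high-energy d_{x²−y²} orbital empty and maximises CFSE.

square planar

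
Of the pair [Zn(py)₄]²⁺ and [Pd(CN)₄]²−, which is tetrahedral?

[Zn(py)₄]²⁺

For [Zn(py)₄]²⁺: Ligand charges: pyridine is neutral. With an overall charge of +2 the zinc centre must be in the +2 oxidation state. Group 12 minus oxidation state 2 gives a d¹⁰ configuration. A d¹⁰ ion has no crystal-field stabilisation preference between square planar and tetrahedral, so four ligands adopt the sterically favoured tetrahedral geometry. → tetrahedral.
For [Pd(CN)₄]²−: Ligand charges: each cyanide is −1. With an overall charge of −2 the palladium centre must be in the +2 oxidation state. Pd sits in group 10, so the d-electron count is 10 − 2 = 8. A 4d d⁸ ion has a large crystal-field splitting; square planar leaves the high-energy d_{x²−y²} orbital empty and maximises CFSE. → square planar.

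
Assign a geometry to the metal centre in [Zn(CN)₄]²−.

Summing ligand charges against the −2 overall charge gives an oxidation state of +2 for zinc.
Group 12 minus oxidation state 2 gives a d¹⁰ configuration.
Coordination number: 4.
A d¹⁰ ion has no crystal-field stabilisation preference between square planar and tetrahedral, so four ligands adopt the sterically favoured tetrahedral geometry.

tetrahedral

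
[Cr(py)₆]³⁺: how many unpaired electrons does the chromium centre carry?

3 unpaired electrons

Ligand charges: pyridine is neutral. With an overall charge of +3 the chromium centre must be in the +3 oxidation state.
Group 6 minus oxidation state 3 gives a d³ configuration.
In an octahedral field the d³ configuration is t₂g³e_g⁰ (only one arrangement possible), giving 3 unpaired electrons.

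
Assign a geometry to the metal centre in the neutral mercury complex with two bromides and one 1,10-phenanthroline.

Each bromide is −1; 1,10-phenanthroline is neutral; balancing the 0 overall charge requires Hg(II).
Group 12 minus oxidation state 2 gives a d¹⁰ configuration.
Counting donor atoms: 2×bromide (monodentate) → 2 donors; 1×1,10-phenanthroline (bidentate) → 2 donors. Coordination number = 4.
A d¹⁰ ion has no crystal-field stabilisation preference between square planar and tetrahedral, so four ligands adopt the sterically favoured tetrahedral geometry.

tetrahedral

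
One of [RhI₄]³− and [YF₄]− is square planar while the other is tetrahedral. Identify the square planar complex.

For [RhI₄]³−: Summing ligand charges against the −3 overall charge gives an oxidation state of +1 for rhodium. Rh sits in group 9, so the d-electron count is 9 − 1 = 8. A 4d d⁸ ion has a large crystal-field splitting; square planar leaves the high-energy d_{x²−y²} orbital empty and maximises CFSE. → square planar.
For [YF₄]−: Each fluoride is −1; balancing the −1 overall charge requires Y(III). Y sits in group 3, so the d-electron count is 3 − 3 = 0. A d⁰ ion has no crystal-field stabilisation preference between square planar and tetrahedral, so four ligands adopt the sterically favoured tetrahedral geometry. → tetrahedral.

[RhI₄]³−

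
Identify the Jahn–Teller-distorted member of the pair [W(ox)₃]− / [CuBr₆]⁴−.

[CuBr₆]⁴−

[W(ox)₃]−: Ligand charges: each oxalate is −2. With an overall charge of −1 the tungsten centre must be in the +5 oxidation state. Tungsten is a group-6 element; W(V) is therefore d¹. The d¹ configuration leaves the e_g set evenly filled (or empty) — no strong Jahn–Teller driving force.
[CuBr₆]⁴−: Summing ligand charges against the −4 overall charge gives an oxidation state of +2 for copper. Cu sits in group 11, so the d-electron count is 11 − 2 = 9. The t₂g⁶e_g³ configuration has an unevenly filled e_g set; the Jahn–Teller theorem predicts a tetragonal distortion (typically axial elongation) to lift the degeneracy.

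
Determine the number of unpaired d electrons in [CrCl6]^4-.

Each chloride is −1; balancing the −4 overall charge requires Cr(II).
Cr sits in group 6, so the d-electron count is 6 − 2 = 4.
The spin state decides the count: Chloride is a weak-field ligand for a first-row metal, so the complex is high-spin.
An octahedral high-spin d⁴ ion is t₂g³e_g¹, giving 4 unpaired electrons.

4 unpaired electrons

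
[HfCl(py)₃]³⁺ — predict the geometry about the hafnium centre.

tetrahedral

Summing ligand charges against the +3 overall charge gives an oxidation state of +4 for hafnium.
Group 4 minus oxidation state 4 gives a d⁰ configuration.
With 4 monodentate ligands the coordination number is 4.
A d⁰ ion has no crystal-field stabilisation preference between square planar and tetrahedral, so four ligands adopt the sterically favoured tetrahedral geometry.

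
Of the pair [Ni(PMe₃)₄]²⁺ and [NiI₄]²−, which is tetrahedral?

[NiI₄]²−

For [Ni(PMe₃)₄]²⁺: Summing ligand charges against the +2 overall charge gives an oxidation state of +2 for nickel. Nickel is a group-10 element; Ni(II) is therefore d⁸. Trimethylphosphine is a strong-field ligand (high in the spectrochemical series). A 3d d⁸ ion with strong-field ligands gains enough CFSE to favour square planar over tetrahedral. → square planar.
For [NiI₄]²−: Ligand charges: each iodide is −1. With an overall charge of −2 the nickel centre must be in the +2 oxidation state. Nickel is a group-10 element; Ni(II) is therefore d⁸. Iodide is a weak-field ligand. With weak-field ligands the CFSE gain from square planar is small, so a 3d d⁸ ion takes the sterically preferred tetrahedral geometry. → tetrahedral.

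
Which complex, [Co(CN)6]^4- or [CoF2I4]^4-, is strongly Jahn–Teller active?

[Co(CN)6]^4-

[Co(CN)6]^4-: Each cyanide is −1; balancing the −4 overall charge requires Co(II). Group 9 minus oxidation state 2 gives a d⁷ configuration. Cyanide is a strong-field ligand (high in the spectrochemical series) for a first-row metal, so the complex is low-spin. The t₂g⁶e_g¹ (low-spin) configuration has an unevenly filled e_g set; the Jahn–Teller theorem predicts a tetragonal distortion (typically axial elongation) to lift the degeneracy.
[CoF2I4]^4-: Each fluoride is −1; each iodide is −1; balancing the −4 overall charge requires Co(II). Co sits in group 9, so the d-electron count is 9 − 2 = 7. Fluoride and iodide are weak-field ligands for a first-row metal, so the complex is high-spin. The d⁷ configuration leaves the e_g set evenly filled (or empty) — no strong Jahn–Teller driving force.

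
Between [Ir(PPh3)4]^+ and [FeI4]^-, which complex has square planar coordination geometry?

For [Ir(PPh3)4]^+: Summing ligand charges against the +1 overall charge gives an oxidation state of +1 for iridium. Iridium is a group-9 element; Ir(I) is therefore d⁸. A 5d d⁸ ion has a large crystal-field splitting; square planar leaves the high-energy d_{x²−y²} orbital empty and maximises CFSE. → square planar.
For [FeI4]^-: Summing ligand charges against the −1 overall charge gives an oxidation state of +3 for iron. Group 8 minus oxidation state 3 gives a d⁵ configuration. A high-spin d⁵ ion has zero CFSE in either geometry, so four ligands adopt the sterically favoured tetrahedral geometry. → tetrahedral.

[Ir(PPh3)4]^+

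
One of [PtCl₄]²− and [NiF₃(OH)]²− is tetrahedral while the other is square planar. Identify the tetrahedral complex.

For [PtCl₄]²−: Each chloride is −1; balancing the −2 overall charge requires Pt(II). Platinum is a group-10 element; Pt(II) is therefore d⁸. A 5d d⁸ ion has a large crystal-field splitting; square planar leaves the high-energy d_{x²−y²} orbital empty and maximises CFSE. → square planar.
For [NiF₃(OH)]²−: Ligand charges: each fluoride is −1; each hydroxide is −1. With an overall charge of −2 the nickel centre must be in the +2 oxidation state. Nickel is a group-10 element; Ni(II) is therefore d⁸. Fluoride and hydroxide are weak-field ligands. With weak-field ligands the CFSE gain from square planar is small, so a 3d d⁸ ion takes the sterically preferred tetrahedral geometry. → tetrahedral.

[NiF₃(OH)]²−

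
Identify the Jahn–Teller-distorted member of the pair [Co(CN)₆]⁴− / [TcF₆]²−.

[Co(CN)₆]⁴−

[Co(CN)₆]⁴−: Ligand charges: each cyanide is −1. With an overall charge of −4 the cobalt centre must be in the +2 oxidation state. Group 9 minus oxidation state 2 gives a d⁷ configuration. Cyanide is a strong-field ligand (high in the spectrochemical series) for a first-row metal, so the complex is low-spin. The t₂g⁶e_g¹ (low-spin) configuration has an unevenly filled e_g set; the Jahn–Teller theorem predicts a tetragonal distortion (typically axial elongation) to lift the degeneracy.
[TcF₆]²−: Summing ligand charges against the −2 overall charge gives an oxidation state of +4 for technetium. Group 7 minus oxidation state 4 gives a d³ configuration. The d³ configuration leaves the e_g set evenly filled (or empty) — no strong Jahn–Teller driving force.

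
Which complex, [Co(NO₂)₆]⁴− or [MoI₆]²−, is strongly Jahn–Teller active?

[Co(NO₂)₆]⁴−: Ligand charges: each nitro (N-bound nitrite) is −1. With an overall charge of −4 the cobalt centre must be in the +2 oxidation state. Co sits in group 9, so the d-electron count is 9 − 2 = 7. Nitro (N-bound nitrite) is a strong-field ligand (high in the spectrochemical series) for a first-row metal, so the complex is low-spin. The t₂g⁶e_g¹ (low-spin) configuration has an unevenly filled e_g set; the Jahn–Teller theorem predicts a tetragonal distortion (typically axial elongation) to lift the degeneracy.
[MoI₆]²−: Ligand charges: each iodide is −1. With an overall charge of −2 the molybdenum centre must be in the +4 oxidation state. Mo sits in group 6, so the d-electron count is 6 − 4 = 2. The d² configuration leaves the e_g set evenly filled (or empty) — no strong Jahn–Teller driving force.

[Co(NO₂)₆]⁴−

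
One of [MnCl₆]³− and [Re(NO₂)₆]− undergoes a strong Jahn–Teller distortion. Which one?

[MnCl₆]³−

[MnCl₆]³−: Summing ligand charges against the −3 overall charge gives an oxidation state of +3 for manganese. Mn sits in group 7, so the d-electron count is 7 − 3 = 4. Chloride is a weak-field ligand for a first-row metal, so the complex is high-spin. The t₂g³e_g¹ (high-spin) configuration has an unevenly filled e_g set; the Jahn–Teller theorem predicts a tetragonal distortion (typically axial elongation) to lift the degeneracy.
[Re(NO₂)₆]−: Summing ligand charges against the −1 overall charge gives an oxidation state of +5 for rhenium. Group 7 minus oxidation state 5 gives a d² configuration. The d² configuration leaves the e_g set evenly filled (or empty) — no strong Jahn–Teller driving force.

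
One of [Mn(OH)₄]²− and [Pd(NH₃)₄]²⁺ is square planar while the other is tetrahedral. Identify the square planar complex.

[Pd(NH₃)₄]²⁺

For [Mn(OH)₄]²−: Each hydroxide is −1; balancing the −2 overall charge requires Mn(II). Mn sits in group 7, so the d-electron count is 7 − 2 = 5. A high-spin d⁵ ion has zero CFSE in either geometry, so four ligands adopt the sterically favoured tetrahedral geometry. → tetrahedral.
For [Pd(NH₃)₄]²⁺: Summing ligand charges against the +2 overall charge gives an oxidation state of +2 for palladium. Palladium is a group-10 element; Pd(II) is therefore d⁸. A 4d d⁸ ion has a large crystal-field splitting; square planar leaves the high-energy d_{x²−y²} orbital empty and maximises CFSE. → square planar.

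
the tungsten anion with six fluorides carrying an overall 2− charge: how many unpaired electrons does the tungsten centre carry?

Each fluoride is −1; balancing the −2 overall charge requires W(IV).
Group 6 minus oxidation state 4 gives a d² configuration.
In an octahedral field the d² configuration is t₂g²e_g⁰ (only one arrangement possible), giving 2 unpaired electrons.

2 unpaired electrons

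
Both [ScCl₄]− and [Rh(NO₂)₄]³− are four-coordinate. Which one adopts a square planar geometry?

[Rh(NO₂)₄]³−

For [ScCl₄]−: Summing ligand charges against the −1 overall charge gives an oxidation state of +3 for scandium. Group 3 minus oxidation state 3 gives a d⁰ configuration. A d⁰ ion has no crystal-field stabilisation preference between square planar and tetrahedral, so four ligands adopt the sterically favoured tetrahedral geometry. → tetrahedral.
For [Rh(NO₂)₄]³−: Each nitro (N-bound nitrite) is −1; balancing the −3 overall charge requires Rh(I). Rh sits in group 9, so the d-electron count is 9 − 1 = 8. A 4d d⁸ ion has a large crystal-field splitting; square planar leaves the high-energy d_{x²−y²} orbital empty and maximises CFSE. → square planar.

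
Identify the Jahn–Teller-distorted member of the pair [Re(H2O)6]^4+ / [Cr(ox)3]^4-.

[Cr(ox)3]^4-

[Re(H2O)6]^4+: Water is neutral; balancing the +4 overall charge requires Re(IV). Re sits in group 7, so the d-electron count is 7 − 4 = 3. The d³ configuration leaves the e_g set evenly filled (or empty) — no strong Jahn–Teller driving force.
[Cr(ox)3]^4-: Summing ligand charges against the −4 overall charge gives an oxidation state of +2 for chromium. Cr sits in group 6, so the d-electron count is 6 − 2 = 4. Oxalate is a weak-field ligand for a first-row metal, so the complex is high-spin. The t₂g³e_g¹ (high-spin) configuration has an unevenly filled e_g set; the Jahn–Teller theorem predicts a tetragonal distortion (typically axial elongation) to lift the degeneracy.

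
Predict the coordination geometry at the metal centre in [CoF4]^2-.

Summing ligand charges against the −2 overall charge gives an oxidation state of +2 for cobalt.
Co sits in group 9, so the d-electron count is 9 − 2 = 7.
With 4 monodentate ligands the coordination number is 4.
Fluoride is a weak-field ligand.
For a high-spin 3d d⁷ ion with weak-field ligands the small Δₜ gives little square-planar CFSE advantage, so four ligands adopt the sterically favoured tetrahedral geometry.

tetrahedral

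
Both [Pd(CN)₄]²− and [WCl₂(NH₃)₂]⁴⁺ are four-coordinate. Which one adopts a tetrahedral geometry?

For [Pd(CN)₄]²−: Each cyanide is −1; balancing the −2 overall charge requires Pd(II). Pd sits in group 10, so the d-electron count is 10 − 2 = 8. A 4d d⁸ ion has a large crystal-field splitting; square planar leaves the high-energy d_{x²−y²} orbital empty and maximises CFSE. → square planar.
For [WCl₂(NH₃)₂]⁴⁺: Ligand charges: each chloride is −1; ammonia is neutral. With an overall charge of +4 the tungsten centre must be in the +6 oxidation state. Tungsten is a group-6 element; W(VI) is therefore d⁰. A d⁰ ion has no crystal-field stabilisation preference between square planar and tetrahedral, so four ligands adopt the sterically favoured tetrahedral geometry. → tetrahedral.

[WCl₂(NH₃)₂]⁴⁺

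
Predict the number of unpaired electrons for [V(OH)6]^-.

Ligand charges: each hydroxide is −1. With an overall charge of −1 the vanadium centre must be in the +5 oxidation state.
V sits in group 5, so the d-electron count is 5 − 5 = 0.
In an octahedral field the d⁰ configuration is t₂g⁰e_g⁰, giving 0 unpaired electrons.

0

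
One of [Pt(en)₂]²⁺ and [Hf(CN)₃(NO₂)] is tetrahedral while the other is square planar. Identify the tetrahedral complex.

For [Pt(en)₂]²⁺: Summing ligand charges against the +2 overall charge gives an oxidation state of +2 for platinum. Platinum is a group-10 element; Pt(II) is therefore d⁸. A 5d d⁸ ion has a large crystal-field splitting; square planar leaves the high-energy d_{x²−y²} orbital empty and maximises CFSE. → square planar.
For [Hf(CN)₃(NO₂)]: Each cyanide is −1; each nitro (N-bound nitrite) is −1; balancing the 0 overall charge requires Hf(IV). Hafnium is a group-4 element; Hf(IV) is therefore d⁰. A d⁰ ion has no crystal-field stabilisation preference between square planar and tetrahedral, so four ligands adopt the sterically favoured tetrahedral geometry. → tetrahedral.

[Hf(CN)₃(NO₂)]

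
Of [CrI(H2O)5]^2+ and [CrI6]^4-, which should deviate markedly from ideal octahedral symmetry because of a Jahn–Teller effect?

[CrI6]^4-

[CrI(H2O)5]^2+: Each iodide is −1; water is neutral; balancing the +2 overall charge requires Cr(III). Group 6 minus oxidation state 3 gives a d³ configuration. The d³ configuration leaves the e_g set evenly filled (or empty) — no strong Jahn–Teller driving force.
[CrI6]^4-: Ligand charges: each iodide is −1. With an overall charge of −4 the chromium centre must be in the +2 oxidation state. Cr sits in group 6, so the d-electron count is 6 − 2 = 4. Iodide is a weak-field ligand for a first-row metal, so the complex is high-spin. The t₂g³e_g¹ (high-spin) configuration has an unevenly filled e_g set; the Jahn–Teller theorem predicts a tetragonal distortion (typically axial elongation) to lift the degeneracy.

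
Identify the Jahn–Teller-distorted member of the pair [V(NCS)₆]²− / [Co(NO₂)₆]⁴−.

[V(NCS)₆]²−: Each isothiocyanate is −1; balancing the −2 overall charge requires V(IV). Vanadium is a group-5 element; V(IV) is therefore d¹. The d¹ configuration leaves the e_g set evenly filled (or empty) — no strong Jahn–Teller driving force.
[Co(NO₂)₆]⁴−: Summing ligand charges against the −4 overall charge gives an oxidation state of +2 for cobalt. Group 9 minus oxidation state 2 gives a d⁷ configuration. Nitro (N-bound nitrite) is a strong-field ligand (high in the spectrochemical series) for a first-row metal, so the complex is low-spin. The t₂g⁶e_g¹ (low-spin) configuration has an unevenly filled e_g set; the Jahn–Teller theorem predicts a tetragonal distortion (typically axial elongation) to lift the degeneracy.

[Co(NO₂)₆]⁴−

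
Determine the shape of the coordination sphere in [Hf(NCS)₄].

tetrahedral

Summing ligand charges against the 0 overall charge gives an oxidation state of +4 for hafnium.
Hafnium is a group-4 element; Hf(IV) is therefore d⁰.
Coordination number: 4.
A d⁰ ion has no crystal-field stabilisation preference between square planar and tetrahedral, so four ligands adopt the sterically favoured tetrahedral geometry.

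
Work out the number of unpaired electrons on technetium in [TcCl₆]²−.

Summing ligand charges against the −2 overall charge gives an oxidation state of +4 for technetium.
Tc sits in group 7, so the d-electron count is 7 − 4 = 3.
In an octahedral field the d³ configuration is t₂g³e_g⁰ (only one arrangement possible), giving 3 unpaired electrons.

3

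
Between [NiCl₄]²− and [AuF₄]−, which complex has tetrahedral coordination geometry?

[NiCl₄]²−

For [NiCl₄]²−: Each chloride is −1; balancing the −2 overall charge requires Ni(II). Ni sits in group 10, so the d-electron count is 10 − 2 = 8. Chloride is a weak-field ligand. With weak-field ligands the CFSE gain from square planar is small, so a 3d d⁸ ion takes the sterically preferred tetrahedral geometry. → tetrahedral.
For [AuF₄]−: Each fluoride is −1; balancing the −1 overall charge requires Au(III). Au sits in group 11, so the d-electron count is 11 − 3 = 8. A 5d d⁸ ion has a large crystal-field splitting; square planar leaves the high-energy d_{x²−y²} orbital empty and maximises CFSE. → square planar.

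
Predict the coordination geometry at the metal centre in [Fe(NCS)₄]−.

tetrahedral

Summing ligand charges against the −1 overall charge gives an oxidation state of +3 for iron.
Fe sits in group 8, so the d-electron count is 8 − 3 = 5.
Coordination number: 4.
Isothiocyanate is a weak-field ligand.
A high-spin d⁵ ion has zero CFSE in either geometry, so four ligands adopt the sterically favoured tetrahedral geometry.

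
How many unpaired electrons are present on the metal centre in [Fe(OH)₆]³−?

5 unpaired electrons

Summing ligand charges against the −3 overall charge gives an oxidation state of +3 for iron.
Iron is a group-8 element; Fe(III) is therefore d⁵.
The spin state decides the count: Hydroxide is a weak-field ligand for a first-row metal, so the complex is high-spin.
An octahedral high-spin d⁵ ion is t₂g³e_g², giving 5 unpaired electrons.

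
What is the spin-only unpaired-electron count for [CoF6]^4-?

Summing ligand charges against the −4 overall charge gives an oxidation state of +2 for cobalt.
Group 9 minus oxidation state 2 gives a d⁷ configuration.
The spin state decides the count: Fluoride is a weak-field ligand for a first-row metal, so the complex is high-spin.
An octahedral high-spin d⁷ ion is t₂g⁵e_g², giving 3 unpaired electrons.

3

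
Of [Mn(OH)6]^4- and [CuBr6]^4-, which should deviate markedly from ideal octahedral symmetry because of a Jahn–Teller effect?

[CuBr6]^4-

[Mn(OH)6]^4-: Each hydroxide is −1; balancing the −4 overall charge requires Mn(II). Manganese is a group-7 element; Mn(II) is therefore d⁵. Hydroxide is a weak-field ligand for a first-row metal, so the complex is high-spin. The d⁵ configuration leaves the e_g set evenly filled (or empty) — no strong Jahn–Teller driving force.
[CuBr6]^4-: Each bromide is −1; balancing the −4 overall charge requires Cu(II). Copper is a group-11 element; Cu(II) is therefore d⁹. The t₂g⁶e_g³ configuration has an unevenly filled e_g set; the Jahn–Teller theorem predicts a tetragonal distortion (typically axial elongation) to lift the degeneracy.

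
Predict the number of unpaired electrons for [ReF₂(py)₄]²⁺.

3 unpaired electrons

Summing ligand charges against the +2 overall charge gives an oxidation state of +4 for rhenium.
Group 7 minus oxidation state 4 gives a d³ configuration.
In an octahedral field the d³ configuration is t₂g³e_g⁰ (only one arrangement possible), giving 3 unpaired electrons.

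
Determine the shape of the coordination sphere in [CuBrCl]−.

Each bromide is −1; each chloride is −1; balancing the −1 overall charge requires Cu(I).
Group 11 minus oxidation state 1 gives a d¹⁰ configuration.
With 2 monodentate ligands the coordination number is 2.
A d¹⁰ ion with only two ligands adopts a linear arrangement (sp hybridisation; no CFSE preference).

linear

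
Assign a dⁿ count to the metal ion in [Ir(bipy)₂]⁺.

2,2′-bipyridine is neutral; balancing the +1 overall charge requires Ir(I).
Iridium is a group-9 element; Ir(I) is therefore d⁸.

d⁸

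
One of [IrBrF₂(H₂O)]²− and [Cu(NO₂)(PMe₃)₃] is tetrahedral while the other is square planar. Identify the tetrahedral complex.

For [IrBrF₂(H₂O)]²−: Summing ligand charges against the −2 overall charge gives an oxidation state of +1 for iridium. Group 9 minus oxidation state 1 gives a d⁸ configuration. A 5d d⁸ ion has a large crystal-field splitting; square planar leaves the high-energy d_{x²−y²} orbital empty and maximises CFSE. → square planar.
For [Cu(NO₂)(PMe₃)₃]: Each nitro (N-bound nitrite) is −1; trimethylphosphine is neutral; balancing the 0 overall charge requires Cu(I). Cu sits in group 11, so the d-electron count is 11 − 1 = 10. A d¹⁰ ion has no crystal-field stabilisation preference between square planar and tetrahedral, so four ligands adopt the sterically favoured tetrahedral geometry. → tetrahedral.

[Cu(NO₂)(PMe₃)₃]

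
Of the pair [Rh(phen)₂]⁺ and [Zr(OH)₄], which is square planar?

For [Rh(phen)₂]⁺: Summing ligand charges against the +1 overall charge gives an oxidation state of +1 for rhodium. Group 9 minus oxidation state 1 gives a d⁸ configuration. A 4d d⁸ ion has a large crystal-field splitting; square planar leaves the high-energy d_{x²−y²} orbital empty and maximises CFSE. → square planar.
For [Zr(OH)₄]: Ligand charges: each hydroxide is −1. With an overall charge of 0 the zirconium centre must be in the +4 oxidation state. Group 4 minus oxidation state 4 gives a d⁰ configuration. A d⁰ ion has no crystal-field stabilisation preference between square planar and tetrahedral, so four ligands adopt the sterically favoured tetrahedral geometry. → tetrahedral.

[Rh(phen)₂]⁺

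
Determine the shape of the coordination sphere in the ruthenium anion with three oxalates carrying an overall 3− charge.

Ligand charges: each oxalate is −2. With an overall charge of −3 the ruthenium centre must be in the +3 oxidation state.
Group 8 minus oxidation state 3 gives a d⁵ configuration.
Counting donor atoms: 3×oxalate (bidentate) → 6 donors. Coordination number = 6.
Six donors around a single metal centre give an octahedral coordination sphere.

octahedral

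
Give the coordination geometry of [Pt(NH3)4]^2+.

Ligand charges: ammonia is neutral. With an overall charge of +2 the platinum centre must be in the +2 oxidation state.
Platinum is a group-10 element; Pt(II) is therefore d⁸.
With 4 monodentate ligands the coordination number is 4.
A 5d d⁸ ion has a large crystal-field splitting; square planar leaves the high-energy d_{x²−y²} orbital empty and maximises CFSE.

square planar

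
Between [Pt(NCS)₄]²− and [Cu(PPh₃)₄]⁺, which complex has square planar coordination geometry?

For [Pt(NCS)₄]²−: Summing ligand charges against the −2 overall charge gives an oxidation state of +2 for platinum. Pt sits in group 10, so the d-electron count is 10 − 2 = 8. A 5d d⁸ ion has a large crystal-field splitting; square planar leaves the high-energy d_{x²−y²} orbital empty and maximises CFSE. → square planar.
For [Cu(PPh₃)₄]⁺: Triphenylphosphine is neutral; balancing the +1 overall charge requires Cu(I). Copper is a group-11 element; Cu(I) is therefore d¹⁰. A d¹⁰ ion has no crystal-field stabilisation preference between square planar and tetrahedral, so four ligands adopt the sterically favoured tetrahedral geometry. → tetrahedral.

[Pt(NCS)₄]²−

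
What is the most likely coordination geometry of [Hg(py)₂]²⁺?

linear

Summing ligand charges against the +2 overall charge gives an oxidation state of +2 for mercury.
Mercury is a group-12 element; Hg(II) is therefore d¹⁰.
With 2 monodentate ligands the coordination number is 2.
A d¹⁰ ion with only two ligands adopts a linear arrangement (sp hybridisation; no CFSE preference).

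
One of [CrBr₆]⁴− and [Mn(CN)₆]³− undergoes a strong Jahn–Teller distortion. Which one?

[CrBr₆]⁴−: Each bromide is −1; balancing the −4 overall charge requires Cr(II). Cr sits in group 6, so the d-electron count is 6 − 2 = 4. Bromide is a weak-field ligand for a first-row metal, so the complex is high-spin. The t₂g³e_g¹ (high-spin) configuration has an unevenly filled e_g set; the Jahn–Teller theorem predicts a tetragonal distortion (typically axial elongation) to lift the degeneracy.
[Mn(CN)₆]³−: Summing ligand charges against the −3 overall charge gives an oxidation state of +3 for manganese. Mn sits in group 7, so the d-electron count is 7 − 3 = 4. Cyanide is a strong-field ligand (high in the spectrochemical series) for a first-row metal, so the complex is low-spin. The d⁴ configuration leaves the e_g set evenly filled (or empty) — no strong Jahn–Teller driving force.

[CrBr₆]⁴−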